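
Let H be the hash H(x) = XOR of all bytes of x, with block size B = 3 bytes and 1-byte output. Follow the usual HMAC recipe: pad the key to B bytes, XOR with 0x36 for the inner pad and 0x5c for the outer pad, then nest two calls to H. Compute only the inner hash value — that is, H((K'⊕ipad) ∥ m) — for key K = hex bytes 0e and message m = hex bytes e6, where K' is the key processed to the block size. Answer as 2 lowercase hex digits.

de

Key hex bytes 0e is 1 byte ≤ B = 3; zero-pad to 3 bytes: K' = 0e 00 00.
K' ⊕ ipad = 38 36 36.
Inner input = 38 36 36 ∥ e6.
Inner hash: XOR 38⊕36⊕36⊕e6 = de.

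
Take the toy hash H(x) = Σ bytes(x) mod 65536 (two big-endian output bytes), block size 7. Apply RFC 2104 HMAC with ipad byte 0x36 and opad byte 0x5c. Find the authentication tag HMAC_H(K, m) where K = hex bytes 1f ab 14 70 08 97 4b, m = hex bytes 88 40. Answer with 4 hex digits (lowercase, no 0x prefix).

Key hex bytes 1f ab 14 70 08 97 4b is exactly B = 7 bytes: K' = 1f ab 14 70 08 97 4b.
K' ⊕ ipad = 29 9d 22 46 3e a1 7d.  K' ⊕ opad = 43 f7 48 2c 54 cb 17.
Inner input = (K'⊕ipad) ∥ m = 29 9d 22 46 3e a1 7d ∥ 88 40.
Inner hash: sum = 41+157+34+70+62+161+125+136+64 = 850 → 03 52.
Outer input = (K'⊕opad) ∥ inner = 43 f7 48 2c 54 cb 17 ∥ 03 52.
Outer hash (tag): sum = 67+247+72+44+84+203+23+3+82 = 825 → 03 39.

0339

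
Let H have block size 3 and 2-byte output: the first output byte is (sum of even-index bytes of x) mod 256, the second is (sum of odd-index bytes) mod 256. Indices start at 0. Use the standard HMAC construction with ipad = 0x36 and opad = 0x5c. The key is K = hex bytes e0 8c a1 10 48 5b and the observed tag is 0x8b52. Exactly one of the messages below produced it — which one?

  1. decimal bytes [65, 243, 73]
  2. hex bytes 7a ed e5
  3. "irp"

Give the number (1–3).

Key hex bytes e0 8c a1 10 48 5b is 6 bytes > B = 3, so hash it first: H(key) = c9 f7, then zero-pad to 3 bytes: K' = c9 f7 00.
K' ⊕ ipad = ff c1 36; K' ⊕ opad = 95 ab 5c.
m1: inner = H(ff c1 36 41 f3 49) = 28 4b; tag = H(95 ab 5c 28 4b) = 3cd3
m2: inner = H(ff c1 36 7a ed e5) = 22 20; tag = H(95 ab 5c 22 20) = 11cd
m3: inner = H(ff c1 36 69 72 70) = a7 9a; tag = H(95 ab 5c a7 9a) = 8b52 ← matches

3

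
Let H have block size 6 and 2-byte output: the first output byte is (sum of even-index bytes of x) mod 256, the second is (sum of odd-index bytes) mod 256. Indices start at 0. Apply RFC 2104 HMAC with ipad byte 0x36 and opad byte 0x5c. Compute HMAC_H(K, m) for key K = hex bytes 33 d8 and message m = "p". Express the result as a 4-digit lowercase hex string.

0896

Key hex bytes 33 d8 is 2 bytes ≤ B = 6; zero-pad to 6 bytes: K' = 33 d8 00 00 00 00.
K' ⊕ ipad = 05 ee 36 36 36 36.  K' ⊕ opad = 6f 84 5c 5c 5c 5c.
Inner input = (K'⊕ipad) ∥ m = 05 ee 36 36 36 36 ∥ 70.
Inner hash: even-index sum = 225 mod 256 = 225; odd-index sum = 346 mod 256 = 90 → e1 5a.
Outer input = (K'⊕opad) ∥ inner = 6f 84 5c 5c 5c 5c ∥ e1 5a.
Outer hash (tag): even-index sum = 520 mod 256 = 8; odd-index sum = 406 mod 256 = 150 → 08 96.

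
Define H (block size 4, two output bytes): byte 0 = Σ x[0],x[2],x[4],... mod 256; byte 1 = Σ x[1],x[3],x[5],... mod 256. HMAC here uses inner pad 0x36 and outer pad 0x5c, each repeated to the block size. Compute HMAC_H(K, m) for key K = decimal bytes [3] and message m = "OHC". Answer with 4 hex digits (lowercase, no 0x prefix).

Key decimal bytes [3] = 03 is 1 byte ≤ B = 4; zero-pad to 4 bytes: K' = 03 00 00 00.
K' ⊕ ipad = 35 36 36 36.  K' ⊕ opad = 5f 5c 5c 5c.
Inner input = (K'⊕ipad) ∥ m = 35 36 36 36 ∥ 4f 48 43.
Inner hash: even-index sum = 253 mod 256 = 253; odd-index sum = 180 mod 256 = 180 → fd b4.
Outer input = (K'⊕opad) ∥ inner = 5f 5c 5c 5c ∥ fd b4.
Outer hash (tag): even-index sum = 440 mod 256 = 184; odd-index sum = 364 mod 256 = 108 → b8 6c.

b86c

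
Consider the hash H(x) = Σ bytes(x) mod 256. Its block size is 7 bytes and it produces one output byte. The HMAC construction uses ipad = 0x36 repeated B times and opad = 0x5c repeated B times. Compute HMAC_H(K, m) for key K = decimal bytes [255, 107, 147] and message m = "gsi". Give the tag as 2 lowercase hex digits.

Key decimal bytes [255, 107, 147] = ff 6b 93 is 3 bytes ≤ B = 7; zero-pad to 7 bytes: K' = ff 6b 93 00 00 00 00.
K' ⊕ ipad = c9 5d a5 36 36 36 36.  K' ⊕ opad = a3 37 cf 5c 5c 5c 5c.
Inner input = (K'⊕ipad) ∥ m = c9 5d a5 36 36 36 36 ∥ 67 73 69.
Inner hash: sum = 201+93+165+54+54+54+54+103+115+105 = 998; mod 256 = 230 → e6.
Outer input = (K'⊕opad) ∥ inner = a3 37 cf 5c 5c 5c 5c ∥ e6.
Outer hash (tag): sum = 163+55+207+92+92+92+92+230 = 1023; mod 256 = 255 → ff.

ff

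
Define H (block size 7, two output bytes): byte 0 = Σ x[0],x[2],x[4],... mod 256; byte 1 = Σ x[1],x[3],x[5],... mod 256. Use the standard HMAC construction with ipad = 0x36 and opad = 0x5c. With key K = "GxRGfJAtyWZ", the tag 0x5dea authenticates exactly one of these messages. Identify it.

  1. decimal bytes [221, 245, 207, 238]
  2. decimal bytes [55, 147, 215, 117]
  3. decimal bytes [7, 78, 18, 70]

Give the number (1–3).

Key "GxRGfJAtyWZ" = 47 78 52 47 66 4a 41 74 79 57 5a is 11 bytes > B = 7, so hash it first: H(key) = 13 d4, then zero-pad to 7 bytes: K' = 13 d4 00 00 00 00 00.
K' ⊕ ipad = 25 e2 36 36 36 36 36; K' ⊕ opad = 4f 88 5c 5c 5c 5c 5c.
m1: inner = H(25 e2 36 36 36 36 36 dd f5 cf ee) = aa fa; tag = H(4f 88 5c 5c 5c 5c 5c aa fa) = 5dea ← matches
m2: inner = H(25 e2 36 36 36 36 36 37 93 d7 75) = cf 5c; tag = H(4f 88 5c 5c 5c 5c 5c cf 5c) = bf0f
m3: inner = H(25 e2 36 36 36 36 36 07 4e 12 46) = 5b 67; tag = H(4f 88 5c 5c 5c 5c 5c 5b 67) = ca9b

1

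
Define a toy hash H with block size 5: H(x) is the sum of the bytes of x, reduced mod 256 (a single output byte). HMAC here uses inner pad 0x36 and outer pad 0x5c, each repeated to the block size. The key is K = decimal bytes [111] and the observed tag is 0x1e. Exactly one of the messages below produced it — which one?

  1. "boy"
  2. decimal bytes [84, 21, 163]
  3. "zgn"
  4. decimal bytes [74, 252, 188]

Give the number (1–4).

Key decimal bytes [111] = 6f is 1 byte ≤ B = 5; zero-pad to 5 bytes: K' = 6f 00 00 00 00.
K' ⊕ ipad = 59 36 36 36 36; K' ⊕ opad = 33 5c 5c 5c 5c.
m1: inner = H(59 36 36 36 36 62 6f 79) = 7b; tag = H(33 5c 5c 5c 5c 7b) = 1e ← matches
m2: inner = H(59 36 36 36 36 54 15 a3) = 3d; tag = H(33 5c 5c 5c 5c 3d) = e0
m3: inner = H(59 36 36 36 36 7a 67 6e) = 80; tag = H(33 5c 5c 5c 5c 80) = 23
m4: inner = H(59 36 36 36 36 4a fc bc) = 33; tag = H(33 5c 5c 5c 5c 33) = d6

1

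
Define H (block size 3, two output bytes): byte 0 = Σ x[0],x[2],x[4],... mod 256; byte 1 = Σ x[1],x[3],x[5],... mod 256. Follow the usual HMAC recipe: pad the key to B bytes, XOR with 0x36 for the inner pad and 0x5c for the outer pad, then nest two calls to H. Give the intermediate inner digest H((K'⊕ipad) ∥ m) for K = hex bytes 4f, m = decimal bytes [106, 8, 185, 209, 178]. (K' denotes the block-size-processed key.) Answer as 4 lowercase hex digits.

Key hex bytes 4f is 1 byte ≤ B = 3; zero-pad to 3 bytes: K' = 4f 00 00.
K' ⊕ ipad = 79 36 36.
Inner input = 79 36 36 ∥ 6a 08 b9 d1 b2.
Inner hash: even-index sum = 392 mod 256 = 136; odd-index sum = 523 mod 256 = 11 → 88 0b.

880b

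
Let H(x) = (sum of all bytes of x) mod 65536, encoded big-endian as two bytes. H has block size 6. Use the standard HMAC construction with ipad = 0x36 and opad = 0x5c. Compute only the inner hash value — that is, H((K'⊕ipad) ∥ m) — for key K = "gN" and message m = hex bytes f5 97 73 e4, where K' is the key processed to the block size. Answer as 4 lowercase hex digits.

Key "gN" = 67 4e is 2 bytes ≤ B = 6; zero-pad to 6 bytes: K' = 67 4e 00 00 00 00.
K' ⊕ ipad = 51 78 36 36 36 36.
Inner input = 51 78 36 36 36 36 ∥ f5 97 73 e4.
Inner hash: sum = 81+120+54+54+54+54+245+151+115+228 = 1156 → 04 84.

0484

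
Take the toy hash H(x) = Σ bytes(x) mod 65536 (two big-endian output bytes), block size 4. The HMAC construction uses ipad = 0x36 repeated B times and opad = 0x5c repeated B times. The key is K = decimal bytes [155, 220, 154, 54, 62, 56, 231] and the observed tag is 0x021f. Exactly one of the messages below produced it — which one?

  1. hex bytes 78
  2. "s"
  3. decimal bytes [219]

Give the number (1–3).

Key decimal bytes [155, 220, 154, 54, 62, 56, 231] = 9b dc 9a 36 3e 38 e7 is 7 bytes > B = 4, so hash it first: H(key) = 03 a4, then zero-pad to 4 bytes: K' = 03 a4 00 00.
K' ⊕ ipad = 35 92 36 36; K' ⊕ opad = 5f f8 5c 5c.
m1: inner = H(35 92 36 36 78) = 01 ab; tag = H(5f f8 5c 5c 01 ab) = 02bb
m2: inner = H(35 92 36 36 73) = 01 a6; tag = H(5f f8 5c 5c 01 a6) = 02b6
m3: inner = H(35 92 36 36 db) = 02 0e; tag = H(5f f8 5c 5c 02 0e) = 021f ← matches

3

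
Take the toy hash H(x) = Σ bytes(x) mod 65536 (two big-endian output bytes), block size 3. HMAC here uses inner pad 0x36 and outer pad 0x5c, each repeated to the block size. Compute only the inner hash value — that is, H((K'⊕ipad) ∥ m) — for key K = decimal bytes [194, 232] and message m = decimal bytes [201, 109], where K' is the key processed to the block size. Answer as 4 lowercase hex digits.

033e

Key decimal bytes [194, 232] = c2 e8 is 2 bytes ≤ B = 3; zero-pad to 3 bytes: K' = c2 e8 00.
K' ⊕ ipad = f4 de 36.
Inner input = f4 de 36 ∥ c9 6d.
Inner hash: sum = 244+222+54+201+109 = 830 → 03 3e.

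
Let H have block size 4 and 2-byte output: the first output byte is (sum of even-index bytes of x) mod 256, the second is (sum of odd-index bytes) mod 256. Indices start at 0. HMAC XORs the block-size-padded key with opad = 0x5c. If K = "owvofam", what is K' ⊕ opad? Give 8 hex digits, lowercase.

e41b5c5c

Key "owvofam" = 6f 77 76 6f 66 61 6d is 7 bytes > B = 4, so hash it first: H(key) = b8 47, then zero-pad to 4 bytes: K' = b8 47 00 00.
XOR each byte with 0x5c: b8⊕5c=e4, 47⊕5c=1b, 00⊕5c=5c, 00⊕5c=5c.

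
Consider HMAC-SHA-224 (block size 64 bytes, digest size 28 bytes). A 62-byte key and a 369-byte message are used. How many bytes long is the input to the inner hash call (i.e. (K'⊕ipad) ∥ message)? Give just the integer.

Key is 62 ≤ 64 bytes, zero-padded: |K'| = 64.
Inner input = (K'⊕ipad) ∥ m → 64 + 369 = 433 bytes.

433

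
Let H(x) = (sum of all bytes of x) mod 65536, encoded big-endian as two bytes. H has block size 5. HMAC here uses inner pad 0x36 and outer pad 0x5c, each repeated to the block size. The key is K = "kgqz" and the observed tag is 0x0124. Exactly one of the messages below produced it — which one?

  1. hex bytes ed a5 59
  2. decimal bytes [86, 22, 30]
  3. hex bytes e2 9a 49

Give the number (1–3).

2

Key "kgqz" = 6b 67 71 7a is 4 bytes ≤ B = 5; zero-pad to 5 bytes: K' = 6b 67 71 7a 00.
K' ⊕ ipad = 5d 51 47 4c 36; K' ⊕ opad = 37 3b 2d 26 5c.
m1: inner = H(5d 51 47 4c 36 ed a5 59) = 03 62; tag = H(37 3b 2d 26 5c 03 62) = 0186
m2: inner = H(5d 51 47 4c 36 56 16 1e) = 02 01; tag = H(37 3b 2d 26 5c 02 01) = 0124 ← matches
m3: inner = H(5d 51 47 4c 36 e2 9a 49) = 03 3c; tag = H(37 3b 2d 26 5c 03 3c) = 0160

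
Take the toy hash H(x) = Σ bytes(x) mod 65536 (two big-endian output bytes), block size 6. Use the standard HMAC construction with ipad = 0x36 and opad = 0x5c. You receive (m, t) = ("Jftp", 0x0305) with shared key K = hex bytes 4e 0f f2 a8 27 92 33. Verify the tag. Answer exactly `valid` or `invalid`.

Key hex bytes 4e 0f f2 a8 27 92 33 is 7 bytes > B = 6, so hash it first: H(key) = 02 e3, then zero-pad to 6 bytes: K' = 02 e3 00 00 00 00.
K' ⊕ ipad = 34 d5 36 36 36 36; K' ⊕ opad = 5e bf 5c 5c 5c 5c.
Inner hash: sum = 52+213+54+54+54+54+74+102+116+112 = 885 → 03 75.
Outer hash (recomputed tag): sum = 94+191+92+92+92+92+3+117 = 773 → 03 05.
Recomputed tag = 0305; claimed = 0305 → match.

valid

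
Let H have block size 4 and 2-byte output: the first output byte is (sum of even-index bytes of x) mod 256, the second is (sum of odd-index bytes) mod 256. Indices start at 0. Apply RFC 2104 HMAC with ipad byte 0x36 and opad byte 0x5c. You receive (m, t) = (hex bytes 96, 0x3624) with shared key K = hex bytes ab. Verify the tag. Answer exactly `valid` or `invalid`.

invalid

Key hex bytes ab is 1 byte ≤ B = 4; zero-pad to 4 bytes: K' = ab 00 00 00.
K' ⊕ ipad = 9d 36 36 36; K' ⊕ opad = f7 5c 5c 5c.
Inner hash: even-index sum = 361 mod 256 = 105; odd-index sum = 108 mod 256 = 108 → 69 6c.
Outer hash (recomputed tag): even-index sum = 444 mod 256 = 188; odd-index sum = 292 mod 256 = 36 → bc 24.
Recomputed tag = bc24; claimed = 3624 → mismatch.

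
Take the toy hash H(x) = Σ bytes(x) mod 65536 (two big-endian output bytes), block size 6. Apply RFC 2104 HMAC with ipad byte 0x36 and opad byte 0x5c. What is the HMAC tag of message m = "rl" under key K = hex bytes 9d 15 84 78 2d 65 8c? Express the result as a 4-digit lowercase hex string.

Key hex bytes 9d 15 84 78 2d 65 8c is 7 bytes > B = 6, so hash it first: H(key) = 02 cc, then zero-pad to 6 bytes: K' = 02 cc 00 00 00 00.
K' ⊕ ipad = 34 fa 36 36 36 36.  K' ⊕ opad = 5e 90 5c 5c 5c 5c.
Inner input = (K'⊕ipad) ∥ m = 34 fa 36 36 36 36 ∥ 72 6c.
Inner hash: sum = 52+250+54+54+54+54+114+108 = 740 → 02 e4.
Outer input = (K'⊕opad) ∥ inner = 5e 90 5c 5c 5c 5c ∥ 02 e4.
Outer hash (tag): sum = 94+144+92+92+92+92+2+228 = 836 → 03 44.

0344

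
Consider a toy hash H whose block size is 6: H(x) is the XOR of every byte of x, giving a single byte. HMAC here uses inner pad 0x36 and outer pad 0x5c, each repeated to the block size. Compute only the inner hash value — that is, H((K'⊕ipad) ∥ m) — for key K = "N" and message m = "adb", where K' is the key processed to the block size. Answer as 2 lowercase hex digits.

29

Key "N" = 4e is 1 byte ≤ B = 6; zero-pad to 6 bytes: K' = 4e 00 00 00 00 00.
K' ⊕ ipad = 78 36 36 36 36 36.
Inner input = 78 36 36 36 36 36 ∥ 61 64 62.
Inner hash: XOR 78⊕36⊕36⊕36⊕36⊕36⊕61⊕64⊕62 = 29.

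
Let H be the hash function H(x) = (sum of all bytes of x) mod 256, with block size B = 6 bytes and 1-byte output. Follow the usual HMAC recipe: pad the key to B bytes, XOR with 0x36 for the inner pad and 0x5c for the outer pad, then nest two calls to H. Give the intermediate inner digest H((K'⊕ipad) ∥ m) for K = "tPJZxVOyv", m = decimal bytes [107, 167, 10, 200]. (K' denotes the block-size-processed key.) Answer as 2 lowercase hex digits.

Key "tPJZxVOyv" = 74 50 4a 5a 78 56 4f 79 76 is 9 bytes > B = 6, so hash it first: H(key) = 74, then zero-pad to 6 bytes: K' = 74 00 00 00 00 00.
K' ⊕ ipad = 42 36 36 36 36 36.
Inner input = 42 36 36 36 36 36 ∥ 6b a7 0a c8.
Inner hash: sum = 66+54+54+54+54+54+107+167+10+200 = 820; mod 256 = 52 → 34.

34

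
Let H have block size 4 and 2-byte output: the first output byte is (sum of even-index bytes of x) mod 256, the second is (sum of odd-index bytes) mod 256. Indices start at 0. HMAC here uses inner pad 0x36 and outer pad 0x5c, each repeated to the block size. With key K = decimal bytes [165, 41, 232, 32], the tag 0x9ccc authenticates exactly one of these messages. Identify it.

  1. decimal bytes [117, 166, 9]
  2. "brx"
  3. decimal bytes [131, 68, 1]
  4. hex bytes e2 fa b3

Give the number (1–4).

Key decimal bytes [165, 41, 232, 32] = a5 29 e8 20 is exactly B = 4 bytes: K' = a5 29 e8 20.
K' ⊕ ipad = 93 1f de 16; K' ⊕ opad = f9 75 b4 7c.
m1: inner = H(93 1f de 16 75 a6 09) = ef db; tag = H(f9 75 b4 7c ef db) = 9ccc ← matches
m2: inner = H(93 1f de 16 62 72 78) = 4b a7; tag = H(f9 75 b4 7c 4b a7) = f898
m3: inner = H(93 1f de 16 83 44 01) = f5 79; tag = H(f9 75 b4 7c f5 79) = a26a
m4: inner = H(93 1f de 16 e2 fa b3) = 06 2f; tag = H(f9 75 b4 7c 06 2f) = b320

1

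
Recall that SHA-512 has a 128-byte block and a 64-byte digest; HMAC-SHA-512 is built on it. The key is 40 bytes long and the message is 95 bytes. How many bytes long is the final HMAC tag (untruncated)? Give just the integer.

64

The tag is one SHA-512 digest: 64 bytes.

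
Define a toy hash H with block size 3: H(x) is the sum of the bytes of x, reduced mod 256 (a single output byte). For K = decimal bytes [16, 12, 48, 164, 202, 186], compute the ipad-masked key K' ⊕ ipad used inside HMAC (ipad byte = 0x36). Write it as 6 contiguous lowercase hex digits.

Key decimal bytes [16, 12, 48, 164, 202, 186] = 10 0c 30 a4 ca ba is 6 bytes > B = 3, so hash it first: H(key) = 74, then zero-pad to 3 bytes: K' = 74 00 00.
XOR each byte with 0x36: 74⊕36=42, 00⊕36=36, 00⊕36=36.

423636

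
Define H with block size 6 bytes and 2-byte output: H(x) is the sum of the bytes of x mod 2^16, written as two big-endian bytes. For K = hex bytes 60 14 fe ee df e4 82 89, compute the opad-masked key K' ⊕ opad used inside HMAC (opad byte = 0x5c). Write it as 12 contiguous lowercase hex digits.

Key hex bytes 60 14 fe ee df e4 82 89 is 8 bytes > B = 6, so hash it first: H(key) = 05 2e, then zero-pad to 6 bytes: K' = 05 2e 00 00 00 00.
XOR each byte with 0x5c: 05⊕5c=59, 2e⊕5c=72, 00⊕5c=5c, 00⊕5c=5c, 00⊕5c=5c, 00⊕5c=5c.

59725c5c5c5c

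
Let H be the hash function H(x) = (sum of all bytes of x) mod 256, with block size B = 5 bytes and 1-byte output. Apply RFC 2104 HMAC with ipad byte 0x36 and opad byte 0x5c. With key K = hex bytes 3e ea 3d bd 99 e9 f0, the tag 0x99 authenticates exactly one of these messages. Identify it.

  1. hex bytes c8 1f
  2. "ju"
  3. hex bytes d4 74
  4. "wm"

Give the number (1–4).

Key hex bytes 3e ea 3d bd 99 e9 f0 is 7 bytes > B = 5, so hash it first: H(key) = 94, then zero-pad to 5 bytes: K' = 94 00 00 00 00.
K' ⊕ ipad = a2 36 36 36 36; K' ⊕ opad = c8 5c 5c 5c 5c.
m1: inner = H(a2 36 36 36 36 c8 1f) = 61; tag = H(c8 5c 5c 5c 5c 61) = 99 ← matches
m2: inner = H(a2 36 36 36 36 6a 75) = 59; tag = H(c8 5c 5c 5c 5c 59) = 91
m3: inner = H(a2 36 36 36 36 d4 74) = c2; tag = H(c8 5c 5c 5c 5c c2) = fa
m4: inner = H(a2 36 36 36 36 77 6d) = 5e; tag = H(c8 5c 5c 5c 5c 5e) = 96

1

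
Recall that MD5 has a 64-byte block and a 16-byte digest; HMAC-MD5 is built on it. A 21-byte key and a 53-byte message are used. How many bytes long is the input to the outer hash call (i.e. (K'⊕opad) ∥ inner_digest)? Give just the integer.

Key is 21 ≤ 64 bytes, zero-padded: |K'| = 64.
Outer input = (K'⊕opad) ∥ H(inner) → 64 + 16 = 80 bytes.

80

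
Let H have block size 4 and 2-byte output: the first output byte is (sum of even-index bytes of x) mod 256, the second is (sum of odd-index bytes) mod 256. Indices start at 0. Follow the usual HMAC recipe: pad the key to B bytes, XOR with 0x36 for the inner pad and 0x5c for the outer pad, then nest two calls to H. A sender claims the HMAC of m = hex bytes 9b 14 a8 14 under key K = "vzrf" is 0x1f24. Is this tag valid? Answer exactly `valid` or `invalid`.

valid

Key "vzrf" = 76 7a 72 66 is exactly B = 4 bytes: K' = 76 7a 72 66.
K' ⊕ ipad = 40 4c 44 50; K' ⊕ opad = 2a 26 2e 3a.
Inner hash: even-index sum = 455 mod 256 = 199; odd-index sum = 196 mod 256 = 196 → c7 c4.
Outer hash (recomputed tag): even-index sum = 287 mod 256 = 31; odd-index sum = 292 mod 256 = 36 → 1f 24.
Recomputed tag = 1f24; claimed = 1f24 → match.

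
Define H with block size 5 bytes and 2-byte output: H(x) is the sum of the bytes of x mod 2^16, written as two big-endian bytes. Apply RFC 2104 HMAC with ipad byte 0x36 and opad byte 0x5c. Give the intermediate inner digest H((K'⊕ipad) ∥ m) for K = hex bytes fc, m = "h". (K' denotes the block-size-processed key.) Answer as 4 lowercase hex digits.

020a

Key hex bytes fc is 1 byte ≤ B = 5; zero-pad to 5 bytes: K' = fc 00 00 00 00.
K' ⊕ ipad = ca 36 36 36 36.
Inner input = ca 36 36 36 36 ∥ 68.
Inner hash: sum = 202+54+54+54+54+104 = 522 → 02 0a.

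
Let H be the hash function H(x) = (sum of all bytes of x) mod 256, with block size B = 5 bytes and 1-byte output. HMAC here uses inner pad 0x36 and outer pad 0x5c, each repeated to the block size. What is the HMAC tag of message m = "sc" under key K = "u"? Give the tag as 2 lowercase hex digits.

8a

Key "u" = 75 is 1 byte ≤ B = 5; zero-pad to 5 bytes: K' = 75 00 00 00 00.
K' ⊕ ipad = 43 36 36 36 36.  K' ⊕ opad = 29 5c 5c 5c 5c.
Inner input = (K'⊕ipad) ∥ m = 43 36 36 36 36 ∥ 73 63.
Inner hash: sum = 67+54+54+54+54+115+99 = 497; mod 256 = 241 → f1.
Outer input = (K'⊕opad) ∥ inner = 29 5c 5c 5c 5c ∥ f1.
Outer hash (tag): sum = 41+92+92+92+92+241 = 650; mod 256 = 138 → 8a.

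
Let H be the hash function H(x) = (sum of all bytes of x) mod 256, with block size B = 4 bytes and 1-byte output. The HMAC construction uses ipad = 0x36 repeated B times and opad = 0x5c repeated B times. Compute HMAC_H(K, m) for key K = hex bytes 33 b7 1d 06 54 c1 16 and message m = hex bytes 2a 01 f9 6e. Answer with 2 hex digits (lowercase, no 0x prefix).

ba

Key hex bytes 33 b7 1d 06 54 c1 16 is 7 bytes > B = 4, so hash it first: H(key) = 38, then zero-pad to 4 bytes: K' = 38 00 00 00.
K' ⊕ ipad = 0e 36 36 36.  K' ⊕ opad = 64 5c 5c 5c.
Inner input = (K'⊕ipad) ∥ m = 0e 36 36 36 ∥ 2a 01 f9 6e.
Inner hash: sum = 14+54+54+54+42+1+249+110 = 578; mod 256 = 66 → 42.
Outer input = (K'⊕opad) ∥ inner = 64 5c 5c 5c ∥ 42.
Outer hash (tag): sum = 100+92+92+92+66 = 442; mod 256 = 186 → ba.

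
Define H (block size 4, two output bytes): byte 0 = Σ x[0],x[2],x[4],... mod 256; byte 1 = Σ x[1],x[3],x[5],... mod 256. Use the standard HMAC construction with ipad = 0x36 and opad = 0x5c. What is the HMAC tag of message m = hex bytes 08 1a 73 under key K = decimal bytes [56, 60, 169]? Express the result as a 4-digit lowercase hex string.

8116

Key decimal bytes [56, 60, 169] = 38 3c a9 is 3 bytes ≤ B = 4; zero-pad to 4 bytes: K' = 38 3c a9 00.
K' ⊕ ipad = 0e 0a 9f 36.  K' ⊕ opad = 64 60 f5 5c.
Inner input = (K'⊕ipad) ∥ m = 0e 0a 9f 36 ∥ 08 1a 73.
Inner hash: even-index sum = 296 mod 256 = 40; odd-index sum = 90 mod 256 = 90 → 28 5a.
Outer input = (K'⊕opad) ∥ inner = 64 60 f5 5c ∥ 28 5a.
Outer hash (tag): even-index sum = 385 mod 256 = 129; odd-index sum = 278 mod 256 = 22 → 81 16.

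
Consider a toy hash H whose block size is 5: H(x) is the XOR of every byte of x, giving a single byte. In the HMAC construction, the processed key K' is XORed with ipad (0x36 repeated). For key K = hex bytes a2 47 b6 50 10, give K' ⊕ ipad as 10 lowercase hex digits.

9471806626

Key hex bytes a2 47 b6 50 10 is exactly B = 5 bytes: K' = a2 47 b6 50 10.
XOR each byte with 0x36: a2⊕36=94, 47⊕36=71, b6⊕36=80, 50⊕36=66, 10⊕36=26.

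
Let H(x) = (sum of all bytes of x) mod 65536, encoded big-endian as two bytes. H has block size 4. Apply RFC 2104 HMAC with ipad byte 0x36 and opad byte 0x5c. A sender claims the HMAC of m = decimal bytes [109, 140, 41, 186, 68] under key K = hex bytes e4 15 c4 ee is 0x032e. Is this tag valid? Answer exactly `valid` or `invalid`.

valid

Key hex bytes e4 15 c4 ee is exactly B = 4 bytes: K' = e4 15 c4 ee.
K' ⊕ ipad = d2 23 f2 d8; K' ⊕ opad = b8 49 98 b2.
Inner hash: sum = 210+35+242+216+109+140+41+186+68 = 1247 → 04 df.
Outer hash (recomputed tag): sum = 184+73+152+178+4+223 = 814 → 03 2e.
Recomputed tag = 032e; claimed = 032e → match.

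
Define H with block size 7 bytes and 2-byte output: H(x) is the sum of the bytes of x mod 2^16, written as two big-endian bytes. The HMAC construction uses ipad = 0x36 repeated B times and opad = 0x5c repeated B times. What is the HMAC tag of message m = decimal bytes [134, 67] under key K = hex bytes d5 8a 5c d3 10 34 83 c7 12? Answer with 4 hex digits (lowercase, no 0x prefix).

02b9

Key hex bytes d5 8a 5c d3 10 34 83 c7 12 is 9 bytes > B = 7, so hash it first: H(key) = 04 2e, then zero-pad to 7 bytes: K' = 04 2e 00 00 00 00 00.
K' ⊕ ipad = 32 18 36 36 36 36 36.  K' ⊕ opad = 58 72 5c 5c 5c 5c 5c.
Inner input = (K'⊕ipad) ∥ m = 32 18 36 36 36 36 36 ∥ 86 43.
Inner hash: sum = 50+24+54+54+54+54+54+134+67 = 545 → 02 21.
Outer input = (K'⊕opad) ∥ inner = 58 72 5c 5c 5c 5c 5c ∥ 02 21.
Outer hash (tag): sum = 88+114+92+92+92+92+92+2+33 = 697 → 02 b9.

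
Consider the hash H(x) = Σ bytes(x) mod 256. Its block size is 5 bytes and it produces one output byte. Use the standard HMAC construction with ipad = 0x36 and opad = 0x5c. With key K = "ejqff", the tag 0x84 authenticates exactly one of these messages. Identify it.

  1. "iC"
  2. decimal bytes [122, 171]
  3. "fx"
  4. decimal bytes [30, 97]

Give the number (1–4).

3

Key "ejqff" = 65 6a 71 66 66 is exactly B = 5 bytes: K' = 65 6a 71 66 66.
K' ⊕ ipad = 53 5c 47 50 50; K' ⊕ opad = 39 36 2d 3a 3a.
m1: inner = H(53 5c 47 50 50 69 43) = 42; tag = H(39 36 2d 3a 3a 42) = 52
m2: inner = H(53 5c 47 50 50 7a ab) = bb; tag = H(39 36 2d 3a 3a bb) = cb
m3: inner = H(53 5c 47 50 50 66 78) = 74; tag = H(39 36 2d 3a 3a 74) = 84 ← matches
m4: inner = H(53 5c 47 50 50 1e 61) = 15; tag = H(39 36 2d 3a 3a 15) = 25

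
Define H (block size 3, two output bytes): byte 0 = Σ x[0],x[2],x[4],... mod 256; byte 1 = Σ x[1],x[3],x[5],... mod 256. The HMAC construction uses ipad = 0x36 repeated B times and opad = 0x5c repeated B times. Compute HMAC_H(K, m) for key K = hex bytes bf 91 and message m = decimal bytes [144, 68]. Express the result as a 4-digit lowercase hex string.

76d0

Key hex bytes bf 91 is 2 bytes ≤ B = 3; zero-pad to 3 bytes: K' = bf 91 00.
K' ⊕ ipad = 89 a7 36.  K' ⊕ opad = e3 cd 5c.
Inner input = (K'⊕ipad) ∥ m = 89 a7 36 ∥ 90 44.
Inner hash: even-index sum = 259 mod 256 = 3; odd-index sum = 311 mod 256 = 55 → 03 37.
Outer input = (K'⊕opad) ∥ inner = e3 cd 5c ∥ 03 37.
Outer hash (tag): even-index sum = 374 mod 256 = 118; odd-index sum = 208 mod 256 = 208 → 76 d0.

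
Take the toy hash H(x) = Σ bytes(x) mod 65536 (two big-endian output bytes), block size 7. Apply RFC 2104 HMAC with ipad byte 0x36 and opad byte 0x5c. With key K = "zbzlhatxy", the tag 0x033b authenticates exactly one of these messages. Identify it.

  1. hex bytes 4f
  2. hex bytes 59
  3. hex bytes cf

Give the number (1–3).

2

Key "zbzlhatxy" = 7a 62 7a 6c 68 61 74 78 79 is 9 bytes > B = 7, so hash it first: H(key) = 03 f0, then zero-pad to 7 bytes: K' = 03 f0 00 00 00 00 00.
K' ⊕ ipad = 35 c6 36 36 36 36 36; K' ⊕ opad = 5f ac 5c 5c 5c 5c 5c.
m1: inner = H(35 c6 36 36 36 36 36 4f) = 02 58; tag = H(5f ac 5c 5c 5c 5c 5c 02 58) = 0331
m2: inner = H(35 c6 36 36 36 36 36 59) = 02 62; tag = H(5f ac 5c 5c 5c 5c 5c 02 62) = 033b ← matches
m3: inner = H(35 c6 36 36 36 36 36 cf) = 02 d8; tag = H(5f ac 5c 5c 5c 5c 5c 02 d8) = 03b1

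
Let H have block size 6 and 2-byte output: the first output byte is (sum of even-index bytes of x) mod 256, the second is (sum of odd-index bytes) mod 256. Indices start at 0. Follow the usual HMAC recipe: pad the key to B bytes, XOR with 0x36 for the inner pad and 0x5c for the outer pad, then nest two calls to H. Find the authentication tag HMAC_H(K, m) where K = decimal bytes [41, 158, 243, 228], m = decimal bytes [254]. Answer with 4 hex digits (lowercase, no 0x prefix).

Key decimal bytes [41, 158, 243, 228] = 29 9e f3 e4 is 4 bytes ≤ B = 6; zero-pad to 6 bytes: K' = 29 9e f3 e4 00 00.
K' ⊕ ipad = 1f a8 c5 d2 36 36.  K' ⊕ opad = 75 c2 af b8 5c 5c.
Inner input = (K'⊕ipad) ∥ m = 1f a8 c5 d2 36 36 ∥ fe.
Inner hash: even-index sum = 536 mod 256 = 24; odd-index sum = 432 mod 256 = 176 → 18 b0.
Outer input = (K'⊕opad) ∥ inner = 75 c2 af b8 5c 5c ∥ 18 b0.
Outer hash (tag): even-index sum = 408 mod 256 = 152; odd-index sum = 646 mod 256 = 134 → 98 86.

9886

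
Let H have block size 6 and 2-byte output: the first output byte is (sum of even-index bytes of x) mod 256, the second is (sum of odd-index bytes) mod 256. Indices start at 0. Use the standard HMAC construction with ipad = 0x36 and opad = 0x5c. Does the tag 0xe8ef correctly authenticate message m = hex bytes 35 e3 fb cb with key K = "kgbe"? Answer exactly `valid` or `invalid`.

invalid

Key "kgbe" = 6b 67 62 65 is 4 bytes ≤ B = 6; zero-pad to 6 bytes: K' = 6b 67 62 65 00 00.
K' ⊕ ipad = 5d 51 54 53 36 36; K' ⊕ opad = 37 3b 3e 39 5c 5c.
Inner hash: even-index sum = 535 mod 256 = 23; odd-index sum = 648 mod 256 = 136 → 17 88.
Outer hash (recomputed tag): even-index sum = 232 mod 256 = 232; odd-index sum = 344 mod 256 = 88 → e8 58.
Recomputed tag = e858; claimed = e8ef → mismatch.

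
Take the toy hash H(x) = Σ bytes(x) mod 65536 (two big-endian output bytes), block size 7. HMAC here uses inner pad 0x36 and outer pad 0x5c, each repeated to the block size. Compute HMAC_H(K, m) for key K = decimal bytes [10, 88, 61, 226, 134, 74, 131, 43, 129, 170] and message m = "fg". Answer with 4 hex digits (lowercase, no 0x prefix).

02c5

Key decimal bytes [10, 88, 61, 226, 134, 74, 131, 43, 129, 170] = 0a 58 3d e2 86 4a 83 2b 81 aa is 10 bytes > B = 7, so hash it first: H(key) = 04 2a, then zero-pad to 7 bytes: K' = 04 2a 00 00 00 00 00.
K' ⊕ ipad = 32 1c 36 36 36 36 36.  K' ⊕ opad = 58 76 5c 5c 5c 5c 5c.
Inner input = (K'⊕ipad) ∥ m = 32 1c 36 36 36 36 36 ∥ 66 67.
Inner hash: sum = 50+28+54+54+54+54+54+102+103 = 553 → 02 29.
Outer input = (K'⊕opad) ∥ inner = 58 76 5c 5c 5c 5c 5c ∥ 02 29.
Outer hash (tag): sum = 88+118+92+92+92+92+92+2+41 = 709 → 02 c5.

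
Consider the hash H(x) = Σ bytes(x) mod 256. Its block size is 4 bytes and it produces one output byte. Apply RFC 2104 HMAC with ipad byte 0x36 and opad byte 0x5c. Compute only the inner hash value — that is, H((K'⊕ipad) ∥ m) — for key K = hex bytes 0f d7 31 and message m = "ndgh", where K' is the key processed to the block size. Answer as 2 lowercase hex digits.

f8

Key hex bytes 0f d7 31 is 3 bytes ≤ B = 4; zero-pad to 4 bytes: K' = 0f d7 31 00.
K' ⊕ ipad = 39 e1 07 36.
Inner input = 39 e1 07 36 ∥ 6e 64 67 68.
Inner hash: sum = 57+225+7+54+110+100+103+104 = 760; mod 256 = 248 → f8.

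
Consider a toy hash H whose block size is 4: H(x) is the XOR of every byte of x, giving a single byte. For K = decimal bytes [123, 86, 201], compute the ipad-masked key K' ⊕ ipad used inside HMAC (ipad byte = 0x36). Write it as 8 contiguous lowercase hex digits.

4d60ff36

Key decimal bytes [123, 86, 201] = 7b 56 c9 is 3 bytes ≤ B = 4; zero-pad to 4 bytes: K' = 7b 56 c9 00.
XOR each byte with 0x36: 7b⊕36=4d, 56⊕36=60, c9⊕36=ff, 00⊕36=36.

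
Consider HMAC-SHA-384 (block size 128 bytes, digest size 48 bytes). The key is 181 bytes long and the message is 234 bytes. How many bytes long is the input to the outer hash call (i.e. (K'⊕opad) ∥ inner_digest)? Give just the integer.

Key is 181 > 128 bytes, so it is hashed to 48 bytes then zero-padded to 128: |K'| = 128.
Outer input = (K'⊕opad) ∥ H(inner) → 128 + 48 = 176 bytes.

176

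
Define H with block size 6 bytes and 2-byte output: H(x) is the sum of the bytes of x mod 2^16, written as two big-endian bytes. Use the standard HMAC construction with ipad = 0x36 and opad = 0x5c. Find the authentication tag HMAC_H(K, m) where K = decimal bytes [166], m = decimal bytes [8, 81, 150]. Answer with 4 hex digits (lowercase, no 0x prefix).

0355

Key decimal bytes [166] = a6 is 1 byte ≤ B = 6; zero-pad to 6 bytes: K' = a6 00 00 00 00 00.
K' ⊕ ipad = 90 36 36 36 36 36.  K' ⊕ opad = fa 5c 5c 5c 5c 5c.
Inner input = (K'⊕ipad) ∥ m = 90 36 36 36 36 36 ∥ 08 51 96.
Inner hash: sum = 144+54+54+54+54+54+8+81+150 = 653 → 02 8d.
Outer input = (K'⊕opad) ∥ inner = fa 5c 5c 5c 5c 5c ∥ 02 8d.
Outer hash (tag): sum = 250+92+92+92+92+92+2+141 = 853 → 03 55.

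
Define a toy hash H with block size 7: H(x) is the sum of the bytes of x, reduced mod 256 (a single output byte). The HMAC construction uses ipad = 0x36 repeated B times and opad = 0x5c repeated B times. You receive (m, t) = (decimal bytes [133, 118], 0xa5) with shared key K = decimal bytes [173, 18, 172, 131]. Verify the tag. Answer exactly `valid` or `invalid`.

Key decimal bytes [173, 18, 172, 131] = ad 12 ac 83 is 4 bytes ≤ B = 7; zero-pad to 7 bytes: K' = ad 12 ac 83 00 00 00.
K' ⊕ ipad = 9b 24 9a b5 36 36 36; K' ⊕ opad = f1 4e f0 df 5c 5c 5c.
Inner hash: sum = 155+36+154+181+54+54+54+133+118 = 939; mod 256 = 171 → ab.
Outer hash (recomputed tag): sum = 241+78+240+223+92+92+92+171 = 1229; mod 256 = 205 → cd.
Recomputed tag = cd; claimed = a5 → mismatch.

invalid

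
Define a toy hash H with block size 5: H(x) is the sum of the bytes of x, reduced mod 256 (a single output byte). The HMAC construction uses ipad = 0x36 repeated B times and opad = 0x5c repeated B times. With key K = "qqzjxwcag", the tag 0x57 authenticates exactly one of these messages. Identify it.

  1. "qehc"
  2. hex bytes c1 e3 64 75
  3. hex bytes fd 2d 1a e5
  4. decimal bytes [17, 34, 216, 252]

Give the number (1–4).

Key "qqzjxwcag" = 71 71 7a 6a 78 77 63 61 67 is 9 bytes > B = 5, so hash it first: H(key) = e0, then zero-pad to 5 bytes: K' = e0 00 00 00 00.
K' ⊕ ipad = d6 36 36 36 36; K' ⊕ opad = bc 5c 5c 5c 5c.
m1: inner = H(d6 36 36 36 36 71 65 68 63) = 4f; tag = H(bc 5c 5c 5c 5c 4f) = 7b
m2: inner = H(d6 36 36 36 36 c1 e3 64 75) = 2b; tag = H(bc 5c 5c 5c 5c 2b) = 57 ← matches
m3: inner = H(d6 36 36 36 36 fd 2d 1a e5) = d7; tag = H(bc 5c 5c 5c 5c d7) = 03
m4: inner = H(d6 36 36 36 36 11 22 d8 fc) = b5; tag = H(bc 5c 5c 5c 5c b5) = e1

2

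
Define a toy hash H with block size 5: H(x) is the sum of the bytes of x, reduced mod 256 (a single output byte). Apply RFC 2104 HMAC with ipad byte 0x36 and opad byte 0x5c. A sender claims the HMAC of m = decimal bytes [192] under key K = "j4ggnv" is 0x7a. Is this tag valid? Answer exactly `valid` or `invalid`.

valid

Key "j4ggnv" = 6a 34 67 67 6e 76 is 6 bytes > B = 5, so hash it first: H(key) = 50, then zero-pad to 5 bytes: K' = 50 00 00 00 00.
K' ⊕ ipad = 66 36 36 36 36; K' ⊕ opad = 0c 5c 5c 5c 5c.
Inner hash: sum = 102+54+54+54+54+192 = 510; mod 256 = 254 → fe.
Outer hash (recomputed tag): sum = 12+92+92+92+92+254 = 634; mod 256 = 122 → 7a.
Recomputed tag = 7a; claimed = 7a → match.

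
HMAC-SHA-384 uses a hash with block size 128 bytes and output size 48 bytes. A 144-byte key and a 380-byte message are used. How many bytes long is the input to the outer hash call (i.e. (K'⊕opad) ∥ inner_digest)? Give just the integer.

Key is 144 > 128 bytes, so it is hashed to 48 bytes then zero-padded to 128: |K'| = 128.
Outer input = (K'⊕opad) ∥ H(inner) → 128 + 48 = 176 bytes.

176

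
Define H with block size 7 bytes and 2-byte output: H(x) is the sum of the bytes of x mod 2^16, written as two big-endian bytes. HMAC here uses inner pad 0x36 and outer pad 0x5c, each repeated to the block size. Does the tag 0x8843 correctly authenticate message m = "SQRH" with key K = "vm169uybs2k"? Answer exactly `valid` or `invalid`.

Key "vm169uybs2k" = 76 6d 31 36 39 75 79 62 73 32 6b is 11 bytes > B = 7, so hash it first: H(key) = 03 e3, then zero-pad to 7 bytes: K' = 03 e3 00 00 00 00 00.
K' ⊕ ipad = 35 d5 36 36 36 36 36; K' ⊕ opad = 5f bf 5c 5c 5c 5c 5c.
Inner hash: sum = 53+213+54+54+54+54+54+83+81+82+72 = 854 → 03 56.
Outer hash (recomputed tag): sum = 95+191+92+92+92+92+92+3+86 = 835 → 03 43.
Recomputed tag = 0343; claimed = 8843 → mismatch.

invalid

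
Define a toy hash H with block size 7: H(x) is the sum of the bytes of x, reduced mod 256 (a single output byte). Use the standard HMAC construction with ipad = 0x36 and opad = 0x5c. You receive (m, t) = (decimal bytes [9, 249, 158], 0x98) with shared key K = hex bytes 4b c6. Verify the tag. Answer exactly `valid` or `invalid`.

Key hex bytes 4b c6 is 2 bytes ≤ B = 7; zero-pad to 7 bytes: K' = 4b c6 00 00 00 00 00.
K' ⊕ ipad = 7d f0 36 36 36 36 36; K' ⊕ opad = 17 9a 5c 5c 5c 5c 5c.
Inner hash: sum = 125+240+54+54+54+54+54+9+249+158 = 1051; mod 256 = 27 → 1b.
Outer hash (recomputed tag): sum = 23+154+92+92+92+92+92+27 = 664; mod 256 = 152 → 98.
Recomputed tag = 98; claimed = 98 → match.

valid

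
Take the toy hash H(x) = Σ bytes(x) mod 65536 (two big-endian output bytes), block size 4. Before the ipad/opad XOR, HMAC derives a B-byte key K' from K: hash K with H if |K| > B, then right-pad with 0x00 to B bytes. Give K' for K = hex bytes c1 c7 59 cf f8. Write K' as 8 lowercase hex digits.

03a80000

|K| = 5 > B = 4, so first hash the key.
H(K): sum = 193+199+89+207+248 = 936 → 03 a8.
Zero-pad H(K) = 03 a8 to 4 bytes: K' = 03 a8 00 00.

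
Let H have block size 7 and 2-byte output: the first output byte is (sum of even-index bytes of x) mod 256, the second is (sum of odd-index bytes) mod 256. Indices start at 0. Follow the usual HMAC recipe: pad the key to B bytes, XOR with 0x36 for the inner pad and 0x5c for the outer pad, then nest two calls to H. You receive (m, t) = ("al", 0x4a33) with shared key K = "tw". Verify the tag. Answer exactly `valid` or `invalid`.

valid

Key "tw" = 74 77 is 2 bytes ≤ B = 7; zero-pad to 7 bytes: K' = 74 77 00 00 00 00 00.
K' ⊕ ipad = 42 41 36 36 36 36 36; K' ⊕ opad = 28 2b 5c 5c 5c 5c 5c.
Inner hash: even-index sum = 336 mod 256 = 80; odd-index sum = 270 mod 256 = 14 → 50 0e.
Outer hash (recomputed tag): even-index sum = 330 mod 256 = 74; odd-index sum = 307 mod 256 = 51 → 4a 33.
Recomputed tag = 4a33; claimed = 4a33 → match.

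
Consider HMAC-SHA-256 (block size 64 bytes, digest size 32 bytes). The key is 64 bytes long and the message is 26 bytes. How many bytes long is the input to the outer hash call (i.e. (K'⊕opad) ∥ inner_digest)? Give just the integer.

Key is 64 ≤ 64 bytes, zero-padded: |K'| = 64.
Outer input = (K'⊕opad) ∥ H(inner) → 64 + 32 = 96 bytes.

96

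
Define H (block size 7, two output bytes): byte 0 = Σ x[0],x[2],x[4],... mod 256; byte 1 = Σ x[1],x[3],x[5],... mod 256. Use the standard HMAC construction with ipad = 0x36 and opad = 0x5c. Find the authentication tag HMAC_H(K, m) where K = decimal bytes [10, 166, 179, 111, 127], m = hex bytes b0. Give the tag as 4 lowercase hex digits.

Key decimal bytes [10, 166, 179, 111, 127] = 0a a6 b3 6f 7f is 5 bytes ≤ B = 7; zero-pad to 7 bytes: K' = 0a a6 b3 6f 7f 00 00.
K' ⊕ ipad = 3c 90 85 59 49 36 36.  K' ⊕ opad = 56 fa ef 33 23 5c 5c.
Inner input = (K'⊕ipad) ∥ m = 3c 90 85 59 49 36 36 ∥ b0.
Inner hash: even-index sum = 320 mod 256 = 64; odd-index sum = 463 mod 256 = 207 → 40 cf.
Outer input = (K'⊕opad) ∥ inner = 56 fa ef 33 23 5c 5c ∥ 40 cf.
Outer hash (tag): even-index sum = 659 mod 256 = 147; odd-index sum = 457 mod 256 = 201 → 93 c9.

93c9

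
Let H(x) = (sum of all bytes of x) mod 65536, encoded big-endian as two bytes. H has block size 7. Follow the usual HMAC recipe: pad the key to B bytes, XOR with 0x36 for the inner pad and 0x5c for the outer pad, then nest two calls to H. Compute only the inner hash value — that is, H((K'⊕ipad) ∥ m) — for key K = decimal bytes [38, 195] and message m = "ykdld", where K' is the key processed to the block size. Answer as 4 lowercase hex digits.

Key decimal bytes [38, 195] = 26 c3 is 2 bytes ≤ B = 7; zero-pad to 7 bytes: K' = 26 c3 00 00 00 00 00.
K' ⊕ ipad = 10 f5 36 36 36 36 36.
Inner input = 10 f5 36 36 36 36 36 ∥ 79 6b 64 6c 64.
Inner hash: sum = 16+245+54+54+54+54+54+121+107+100+108+100 = 1067 → 04 2b.

042b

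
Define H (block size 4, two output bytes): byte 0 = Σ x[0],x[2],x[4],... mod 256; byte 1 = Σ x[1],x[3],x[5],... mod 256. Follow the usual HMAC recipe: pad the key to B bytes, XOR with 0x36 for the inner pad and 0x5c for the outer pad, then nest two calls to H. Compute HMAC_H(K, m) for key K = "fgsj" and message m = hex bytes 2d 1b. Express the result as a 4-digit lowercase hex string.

Key "fgsj" = 66 67 73 6a is exactly B = 4 bytes: K' = 66 67 73 6a.
K' ⊕ ipad = 50 51 45 5c.  K' ⊕ opad = 3a 3b 2f 36.
Inner input = (K'⊕ipad) ∥ m = 50 51 45 5c ∥ 2d 1b.
Inner hash: even-index sum = 194 mod 256 = 194; odd-index sum = 200 mod 256 = 200 → c2 c8.
Outer input = (K'⊕opad) ∥ inner = 3a 3b 2f 36 ∥ c2 c8.
Outer hash (tag): even-index sum = 299 mod 256 = 43; odd-index sum = 313 mod 256 = 57 → 2b 39.

2b39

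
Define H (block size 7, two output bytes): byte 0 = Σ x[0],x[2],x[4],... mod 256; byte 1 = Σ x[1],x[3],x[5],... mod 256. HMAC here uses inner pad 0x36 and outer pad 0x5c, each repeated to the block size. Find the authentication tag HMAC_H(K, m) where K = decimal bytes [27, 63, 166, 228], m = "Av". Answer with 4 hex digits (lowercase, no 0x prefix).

4b16

Key decimal bytes [27, 63, 166, 228] = 1b 3f a6 e4 is 4 bytes ≤ B = 7; zero-pad to 7 bytes: K' = 1b 3f a6 e4 00 00 00.
K' ⊕ ipad = 2d 09 90 d2 36 36 36.  K' ⊕ opad = 47 63 fa b8 5c 5c 5c.
Inner input = (K'⊕ipad) ∥ m = 2d 09 90 d2 36 36 36 ∥ 41 76.
Inner hash: even-index sum = 415 mod 256 = 159; odd-index sum = 338 mod 256 = 82 → 9f 52.
Outer input = (K'⊕opad) ∥ inner = 47 63 fa b8 5c 5c 5c ∥ 9f 52.
Outer hash (tag): even-index sum = 587 mod 256 = 75; odd-index sum = 534 mod 256 = 22 → 4b 16.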